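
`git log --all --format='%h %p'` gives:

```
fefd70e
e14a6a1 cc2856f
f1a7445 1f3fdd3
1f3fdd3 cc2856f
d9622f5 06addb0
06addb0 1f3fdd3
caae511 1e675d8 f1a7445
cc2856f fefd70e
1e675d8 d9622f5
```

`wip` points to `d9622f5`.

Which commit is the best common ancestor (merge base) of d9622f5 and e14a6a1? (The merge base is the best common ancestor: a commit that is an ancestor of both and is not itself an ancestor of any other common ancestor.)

Ancestors of d9622f5: {06addb0, 1f3fdd3, cc2856f, d9622f5, fefd70e}.
Ancestors of e14a6a1: {cc2856f, e14a6a1, fefd70e}.
Common ancestors: {cc2856f, fefd70e}.
Among these, cc2856f is not an ancestor of any other common ancestor — it is the merge base.

cc2856f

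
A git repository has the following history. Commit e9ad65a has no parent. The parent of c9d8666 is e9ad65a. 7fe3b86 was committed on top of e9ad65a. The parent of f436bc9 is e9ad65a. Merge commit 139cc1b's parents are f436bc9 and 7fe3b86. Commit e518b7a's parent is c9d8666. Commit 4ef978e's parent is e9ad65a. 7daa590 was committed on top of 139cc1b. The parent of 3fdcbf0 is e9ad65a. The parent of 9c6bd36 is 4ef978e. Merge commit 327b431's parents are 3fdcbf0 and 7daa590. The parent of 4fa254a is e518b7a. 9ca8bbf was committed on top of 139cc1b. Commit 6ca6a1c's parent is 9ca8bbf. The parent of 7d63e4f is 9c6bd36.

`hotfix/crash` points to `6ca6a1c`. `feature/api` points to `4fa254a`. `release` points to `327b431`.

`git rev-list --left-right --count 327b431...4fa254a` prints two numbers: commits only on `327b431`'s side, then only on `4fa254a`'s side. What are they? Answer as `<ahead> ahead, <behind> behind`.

6 ahead, 3 behind

Reachable from 327b431: {139cc1b, 327b431, 3fdcbf0, 7daa590, 7fe3b86, e9ad65a, f436bc9}.
Reachable from 4fa254a: {4fa254a, c9d8666, e518b7a, e9ad65a}.
Only in 327b431's history (ahead): {139cc1b, 327b431, 3fdcbf0, 7daa590, 7fe3b86, f436bc9} — 6.
Only in 4fa254a's history (behind): {4fa254a, c9d8666, e518b7a} — 3.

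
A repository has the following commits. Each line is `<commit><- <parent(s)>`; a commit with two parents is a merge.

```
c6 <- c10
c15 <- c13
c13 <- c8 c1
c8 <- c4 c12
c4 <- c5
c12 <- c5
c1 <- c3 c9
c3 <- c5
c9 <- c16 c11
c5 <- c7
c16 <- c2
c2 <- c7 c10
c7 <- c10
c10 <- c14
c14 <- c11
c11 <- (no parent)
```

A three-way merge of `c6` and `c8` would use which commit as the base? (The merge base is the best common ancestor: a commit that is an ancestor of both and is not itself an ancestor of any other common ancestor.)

Ancestors of c6: {c10, c11, c14, c6}.
Ancestors of c8: {c10, c11, c12, c14, c4, c5, c7, c8}.
Common ancestors: {c10, c11, c14}.
Among these, c10 is not an ancestor of any other common ancestor — it is the merge base.

c10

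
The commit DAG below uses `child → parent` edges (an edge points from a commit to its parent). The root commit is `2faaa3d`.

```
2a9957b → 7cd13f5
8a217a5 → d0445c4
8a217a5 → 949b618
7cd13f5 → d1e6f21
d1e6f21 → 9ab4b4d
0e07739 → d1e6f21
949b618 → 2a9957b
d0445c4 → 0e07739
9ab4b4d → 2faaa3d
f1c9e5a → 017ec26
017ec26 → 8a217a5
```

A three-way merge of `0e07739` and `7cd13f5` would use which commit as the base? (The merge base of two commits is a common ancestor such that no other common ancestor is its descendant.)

d1e6f21

Ancestors of 0e07739: {0e07739, 2faaa3d, 9ab4b4d, d1e6f21}.
Ancestors of 7cd13f5: {2faaa3d, 7cd13f5, 9ab4b4d, d1e6f21}.
Common ancestors: {2faaa3d, 9ab4b4d, d1e6f21}.
Among these, d1e6f21 is not an ancestor of any other common ancestor — it is the merge base.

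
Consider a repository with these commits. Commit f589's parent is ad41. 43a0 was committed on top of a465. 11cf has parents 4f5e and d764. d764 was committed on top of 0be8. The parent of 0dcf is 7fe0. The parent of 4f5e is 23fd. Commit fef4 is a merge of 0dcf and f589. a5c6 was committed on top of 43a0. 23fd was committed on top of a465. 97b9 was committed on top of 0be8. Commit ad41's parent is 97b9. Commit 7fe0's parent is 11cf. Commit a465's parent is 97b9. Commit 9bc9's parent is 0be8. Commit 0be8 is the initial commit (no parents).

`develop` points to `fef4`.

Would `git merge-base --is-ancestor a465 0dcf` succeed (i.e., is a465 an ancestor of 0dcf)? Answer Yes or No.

Ancestors of 0dcf (commits reachable by following parents): {0be8, 0dcf, 11cf, 23fd, 4f5e, 7fe0, 97b9, a465, d764}.
a465 is in that set, so it is an ancestor of 0dcf.

Yes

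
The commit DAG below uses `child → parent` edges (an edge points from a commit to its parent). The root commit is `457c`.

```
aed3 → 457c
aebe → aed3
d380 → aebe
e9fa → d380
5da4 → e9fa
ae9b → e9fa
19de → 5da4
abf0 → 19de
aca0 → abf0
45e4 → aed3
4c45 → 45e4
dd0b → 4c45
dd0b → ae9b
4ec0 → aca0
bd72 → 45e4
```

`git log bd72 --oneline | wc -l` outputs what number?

Walking parent pointers from bd72: reachable set = {457c, 45e4, aed3, bd72}.
That is 4 commits.

4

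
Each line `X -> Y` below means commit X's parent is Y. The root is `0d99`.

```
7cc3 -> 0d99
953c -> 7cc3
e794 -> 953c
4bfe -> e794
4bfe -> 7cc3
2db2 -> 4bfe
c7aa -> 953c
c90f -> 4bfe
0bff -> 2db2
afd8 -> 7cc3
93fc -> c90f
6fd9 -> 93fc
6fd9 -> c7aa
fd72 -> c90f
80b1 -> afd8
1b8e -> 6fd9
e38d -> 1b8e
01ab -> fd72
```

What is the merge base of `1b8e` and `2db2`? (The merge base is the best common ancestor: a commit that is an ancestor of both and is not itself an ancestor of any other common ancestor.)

4bfe

Ancestors of 1b8e: {0d99, 1b8e, 4bfe, 6fd9, 7cc3, 93fc, 953c, c7aa, c90f, e794}.
Ancestors of 2db2: {0d99, 2db2, 4bfe, 7cc3, 953c, e794}.
Common ancestors: {0d99, 4bfe, 7cc3, 953c, e794}.
Among these, 4bfe is not an ancestor of any other common ancestor — it is the merge base.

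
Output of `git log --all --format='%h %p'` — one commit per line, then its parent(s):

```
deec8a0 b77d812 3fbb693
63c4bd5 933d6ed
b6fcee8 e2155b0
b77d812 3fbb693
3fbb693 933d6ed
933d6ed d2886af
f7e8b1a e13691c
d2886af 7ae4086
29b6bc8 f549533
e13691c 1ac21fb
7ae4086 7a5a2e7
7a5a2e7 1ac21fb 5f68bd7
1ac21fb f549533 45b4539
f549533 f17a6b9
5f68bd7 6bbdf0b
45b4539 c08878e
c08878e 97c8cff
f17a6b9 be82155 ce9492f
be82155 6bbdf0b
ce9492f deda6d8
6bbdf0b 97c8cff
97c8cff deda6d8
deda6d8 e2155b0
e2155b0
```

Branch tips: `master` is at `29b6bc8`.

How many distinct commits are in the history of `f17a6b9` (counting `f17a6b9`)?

7

Walking parent pointers from f17a6b9: reachable set = {6bbdf0b, 97c8cff, be82155, ce9492f, deda6d8, e2155b0, f17a6b9}.
That is 7 commits.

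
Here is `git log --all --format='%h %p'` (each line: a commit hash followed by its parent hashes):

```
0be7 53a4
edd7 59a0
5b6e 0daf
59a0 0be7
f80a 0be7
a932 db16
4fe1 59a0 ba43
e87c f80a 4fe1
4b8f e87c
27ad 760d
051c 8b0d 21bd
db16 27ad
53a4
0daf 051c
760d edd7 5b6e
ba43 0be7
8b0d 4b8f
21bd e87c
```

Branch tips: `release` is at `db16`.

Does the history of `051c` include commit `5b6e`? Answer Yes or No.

No

Ancestors of 051c: {051c, 0be7, 21bd, 4b8f, 4fe1, 53a4, 59a0, 8b0d, ba43, e87c, f80a}.
5b6e is not in that set, so it is not an ancestor of 051c.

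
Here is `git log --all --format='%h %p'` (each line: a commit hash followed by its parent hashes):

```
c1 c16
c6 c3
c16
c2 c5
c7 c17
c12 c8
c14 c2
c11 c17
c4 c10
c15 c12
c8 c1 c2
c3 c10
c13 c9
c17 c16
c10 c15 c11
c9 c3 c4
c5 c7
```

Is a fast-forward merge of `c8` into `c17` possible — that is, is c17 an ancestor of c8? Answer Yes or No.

A fast-forward from c17 to c8 is possible iff c17 is an ancestor of c8.
Ancestors of c8: {c1, c16, c17, c2, c5, c7, c8}.
c17 is among them, so fast-forward is possible.

Yes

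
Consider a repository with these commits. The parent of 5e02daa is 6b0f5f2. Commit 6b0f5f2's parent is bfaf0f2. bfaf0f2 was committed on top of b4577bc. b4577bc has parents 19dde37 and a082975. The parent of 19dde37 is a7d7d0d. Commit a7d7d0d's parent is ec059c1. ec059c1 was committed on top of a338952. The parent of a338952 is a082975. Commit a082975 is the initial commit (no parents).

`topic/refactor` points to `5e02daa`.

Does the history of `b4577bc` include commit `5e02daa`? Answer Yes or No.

Ancestors of b4577bc: {19dde37, a082975, a338952, a7d7d0d, b4577bc, ec059c1}.
5e02daa is not in that set, so it is not an ancestor of b4577bc.

No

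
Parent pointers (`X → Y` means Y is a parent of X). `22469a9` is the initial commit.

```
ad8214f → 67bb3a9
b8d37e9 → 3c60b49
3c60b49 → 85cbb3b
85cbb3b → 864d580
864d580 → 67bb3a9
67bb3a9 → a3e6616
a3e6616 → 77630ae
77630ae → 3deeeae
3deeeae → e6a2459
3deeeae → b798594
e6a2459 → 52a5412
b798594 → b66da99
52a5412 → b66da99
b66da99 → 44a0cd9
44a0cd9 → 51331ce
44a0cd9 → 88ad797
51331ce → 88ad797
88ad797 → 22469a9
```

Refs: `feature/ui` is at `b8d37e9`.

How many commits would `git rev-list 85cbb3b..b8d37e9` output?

Reachable from b8d37e9: {22469a9, 3c60b49, 3deeeae, 44a0cd9, 51331ce, 52a5412, 67bb3a9, 77630ae, 85cbb3b, 864d580, 88ad797, a3e6616, b66da99, b798594, b8d37e9, e6a2459}.
Reachable from 85cbb3b: {22469a9, 3deeeae, 44a0cd9, 51331ce, 52a5412, 67bb3a9, 77630ae, 85cbb3b, 864d580, 88ad797, a3e6616, b66da99, b798594, e6a2459}.
In b8d37e9's history but not 85cbb3b's: {3c60b49, b8d37e9} — 2 commits.

2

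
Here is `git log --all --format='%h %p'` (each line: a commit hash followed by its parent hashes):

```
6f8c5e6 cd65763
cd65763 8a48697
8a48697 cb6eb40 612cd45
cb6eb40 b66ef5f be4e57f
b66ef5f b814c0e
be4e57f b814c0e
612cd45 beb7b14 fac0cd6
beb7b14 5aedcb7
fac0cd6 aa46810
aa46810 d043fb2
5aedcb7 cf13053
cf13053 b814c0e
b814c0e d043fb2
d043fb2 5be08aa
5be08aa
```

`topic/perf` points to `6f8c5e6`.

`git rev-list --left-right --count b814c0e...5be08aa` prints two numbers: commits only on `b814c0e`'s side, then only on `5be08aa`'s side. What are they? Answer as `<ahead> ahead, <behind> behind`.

2 ahead, 0 behind

Reachable from b814c0e: {5be08aa, b814c0e, d043fb2}.
Reachable from 5be08aa: {5be08aa}.
Only in b814c0e's history (ahead): {b814c0e, d043fb2} — 2.
Only in 5be08aa's history (behind): {} — 0.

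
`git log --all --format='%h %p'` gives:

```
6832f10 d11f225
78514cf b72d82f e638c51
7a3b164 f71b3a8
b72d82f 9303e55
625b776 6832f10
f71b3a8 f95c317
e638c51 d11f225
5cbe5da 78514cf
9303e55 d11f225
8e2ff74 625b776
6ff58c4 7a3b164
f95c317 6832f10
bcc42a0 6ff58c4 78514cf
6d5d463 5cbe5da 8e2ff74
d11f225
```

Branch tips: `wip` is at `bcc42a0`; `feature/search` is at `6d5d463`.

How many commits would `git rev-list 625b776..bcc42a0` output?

Reachable from bcc42a0: {6832f10, 6ff58c4, 78514cf, 7a3b164, 9303e55, b72d82f, bcc42a0, d11f225, e638c51, f71b3a8, f95c317}.
Reachable from 625b776: {625b776, 6832f10, d11f225}.
In bcc42a0's history but not 625b776's: {6ff58c4, 78514cf, 7a3b164, 9303e55, b72d82f, bcc42a0, e638c51, f71b3a8, f95c317} — 9 commits.

9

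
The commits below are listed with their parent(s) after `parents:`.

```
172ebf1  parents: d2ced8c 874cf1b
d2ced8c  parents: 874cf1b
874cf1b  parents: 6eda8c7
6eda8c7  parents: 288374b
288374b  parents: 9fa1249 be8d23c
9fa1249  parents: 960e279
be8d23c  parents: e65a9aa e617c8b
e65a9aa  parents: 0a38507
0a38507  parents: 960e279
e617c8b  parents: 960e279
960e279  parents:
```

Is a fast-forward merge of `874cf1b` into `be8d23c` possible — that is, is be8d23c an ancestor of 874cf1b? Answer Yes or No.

Yes

A fast-forward from be8d23c to 874cf1b is possible iff be8d23c is an ancestor of 874cf1b.
Ancestors of 874cf1b: {0a38507, 288374b, 6eda8c7, 874cf1b, 960e279, 9fa1249, be8d23c, e617c8b, e65a9aa}.
be8d23c is among them, so fast-forward is possible.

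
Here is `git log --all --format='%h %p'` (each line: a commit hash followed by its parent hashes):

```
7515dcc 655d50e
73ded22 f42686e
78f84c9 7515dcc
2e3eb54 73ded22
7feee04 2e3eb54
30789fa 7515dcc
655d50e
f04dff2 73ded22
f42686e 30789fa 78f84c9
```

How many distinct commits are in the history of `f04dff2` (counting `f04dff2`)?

Walking parent pointers from f04dff2: reachable set = {30789fa, 655d50e, 73ded22, 7515dcc, 78f84c9, f04dff2, f42686e}.
That is 7 commits.

7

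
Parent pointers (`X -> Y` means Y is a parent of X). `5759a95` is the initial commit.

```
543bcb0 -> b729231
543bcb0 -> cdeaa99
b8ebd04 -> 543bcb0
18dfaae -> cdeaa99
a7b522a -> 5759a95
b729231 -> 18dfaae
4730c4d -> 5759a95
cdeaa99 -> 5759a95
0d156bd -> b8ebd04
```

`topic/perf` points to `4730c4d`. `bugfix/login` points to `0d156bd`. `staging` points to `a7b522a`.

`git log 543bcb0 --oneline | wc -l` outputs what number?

Walking parent pointers from 543bcb0: reachable set = {18dfaae, 543bcb0, 5759a95, b729231, cdeaa99}.
That is 5 commits.

5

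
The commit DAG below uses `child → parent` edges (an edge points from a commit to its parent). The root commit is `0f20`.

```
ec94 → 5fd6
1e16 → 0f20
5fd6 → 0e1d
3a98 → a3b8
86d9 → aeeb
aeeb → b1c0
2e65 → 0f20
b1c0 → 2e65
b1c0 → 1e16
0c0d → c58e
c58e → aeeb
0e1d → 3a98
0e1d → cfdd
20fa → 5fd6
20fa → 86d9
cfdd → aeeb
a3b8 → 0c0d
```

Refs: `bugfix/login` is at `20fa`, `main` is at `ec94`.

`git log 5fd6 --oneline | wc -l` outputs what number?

12

Walking parent pointers from 5fd6: reachable set = {0c0d, 0e1d, 0f20, 1e16, 2e65, 3a98, 5fd6, a3b8, aeeb, b1c0, c58e, cfdd}.
That is 12 commits.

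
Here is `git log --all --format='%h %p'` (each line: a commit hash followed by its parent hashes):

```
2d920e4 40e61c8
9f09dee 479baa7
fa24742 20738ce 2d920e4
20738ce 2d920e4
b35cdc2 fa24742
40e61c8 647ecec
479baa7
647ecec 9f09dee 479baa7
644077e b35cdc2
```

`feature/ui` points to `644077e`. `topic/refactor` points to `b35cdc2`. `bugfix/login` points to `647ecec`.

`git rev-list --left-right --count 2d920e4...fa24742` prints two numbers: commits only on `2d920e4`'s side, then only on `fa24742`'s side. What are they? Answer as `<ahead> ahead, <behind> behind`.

0 ahead, 2 behind

Reachable from 2d920e4: {2d920e4, 40e61c8, 479baa7, 647ecec, 9f09dee}.
Reachable from fa24742: {20738ce, 2d920e4, 40e61c8, 479baa7, 647ecec, 9f09dee, fa24742}.
Only in 2d920e4's history (ahead): {} — 0.
Only in fa24742's history (behind): {20738ce, fa24742} — 2.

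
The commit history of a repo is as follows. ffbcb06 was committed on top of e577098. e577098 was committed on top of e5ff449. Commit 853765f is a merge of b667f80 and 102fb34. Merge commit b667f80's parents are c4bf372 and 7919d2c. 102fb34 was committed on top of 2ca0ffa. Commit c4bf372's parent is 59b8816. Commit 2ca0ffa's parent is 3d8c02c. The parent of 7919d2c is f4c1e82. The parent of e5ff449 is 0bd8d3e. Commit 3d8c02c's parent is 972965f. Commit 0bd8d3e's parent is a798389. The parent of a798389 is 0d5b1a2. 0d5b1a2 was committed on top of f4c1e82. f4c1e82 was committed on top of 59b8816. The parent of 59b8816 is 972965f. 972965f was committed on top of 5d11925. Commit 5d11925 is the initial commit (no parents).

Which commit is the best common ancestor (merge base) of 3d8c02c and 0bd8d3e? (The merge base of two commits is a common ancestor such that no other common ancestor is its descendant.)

972965f

Ancestors of 3d8c02c: {3d8c02c, 5d11925, 972965f}.
Ancestors of 0bd8d3e: {0bd8d3e, 0d5b1a2, 59b8816, 5d11925, 972965f, a798389, f4c1e82}.
Common ancestors: {5d11925, 972965f}.
Among these, 972965f is not an ancestor of any other common ancestor — it is the merge base.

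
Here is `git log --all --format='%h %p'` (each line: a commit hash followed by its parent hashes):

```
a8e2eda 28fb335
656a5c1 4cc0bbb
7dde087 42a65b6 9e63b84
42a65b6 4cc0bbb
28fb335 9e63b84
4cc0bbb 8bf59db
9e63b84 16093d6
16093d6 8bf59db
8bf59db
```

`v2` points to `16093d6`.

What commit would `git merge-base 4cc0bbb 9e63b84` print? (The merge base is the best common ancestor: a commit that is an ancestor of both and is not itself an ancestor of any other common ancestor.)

8bf59db

Ancestors of 4cc0bbb: {4cc0bbb, 8bf59db}.
Ancestors of 9e63b84: {16093d6, 8bf59db, 9e63b84}.
Common ancestors: {8bf59db}.
The only common ancestor is 8bf59db, so it is the merge base.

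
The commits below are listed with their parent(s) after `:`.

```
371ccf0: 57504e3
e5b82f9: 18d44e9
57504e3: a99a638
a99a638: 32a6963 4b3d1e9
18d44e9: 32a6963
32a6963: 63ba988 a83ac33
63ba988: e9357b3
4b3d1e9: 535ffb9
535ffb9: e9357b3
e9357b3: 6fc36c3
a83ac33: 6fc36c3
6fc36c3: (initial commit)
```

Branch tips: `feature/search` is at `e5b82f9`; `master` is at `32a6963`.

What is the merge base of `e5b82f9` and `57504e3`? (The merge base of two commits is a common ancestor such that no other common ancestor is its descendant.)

Ancestors of e5b82f9: {18d44e9, 32a6963, 63ba988, 6fc36c3, a83ac33, e5b82f9, e9357b3}.
Ancestors of 57504e3: {32a6963, 4b3d1e9, 535ffb9, 57504e3, 63ba988, 6fc36c3, a83ac33, a99a638, e9357b3}.
Common ancestors: {32a6963, 63ba988, 6fc36c3, a83ac33, e9357b3}.
Among these, 32a6963 is not an ancestor of any other common ancestor — it is the merge base.

32a6963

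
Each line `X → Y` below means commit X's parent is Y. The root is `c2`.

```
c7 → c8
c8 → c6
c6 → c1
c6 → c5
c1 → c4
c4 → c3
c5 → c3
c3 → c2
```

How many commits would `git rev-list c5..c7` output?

Reachable from c7: {c1, c2, c3, c4, c5, c6, c7, c8}.
Reachable from c5: {c2, c3, c5}.
In c7's history but not c5's: {c1, c4, c6, c7, c8} — 5 commits.

5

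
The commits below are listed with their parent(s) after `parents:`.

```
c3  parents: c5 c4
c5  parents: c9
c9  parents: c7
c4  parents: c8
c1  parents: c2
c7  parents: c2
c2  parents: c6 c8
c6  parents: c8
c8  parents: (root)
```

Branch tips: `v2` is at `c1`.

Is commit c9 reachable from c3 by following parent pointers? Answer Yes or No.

Ancestors of c3 (commits reachable by following parents): {c2, c3, c4, c5, c6, c7, c8, c9}.
c9 is in that set, so it is an ancestor of c3.

Yes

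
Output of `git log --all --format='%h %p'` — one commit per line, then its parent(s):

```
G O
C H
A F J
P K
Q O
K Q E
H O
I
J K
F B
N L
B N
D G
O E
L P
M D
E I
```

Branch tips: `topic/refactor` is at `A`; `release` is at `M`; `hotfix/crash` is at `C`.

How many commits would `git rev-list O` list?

Walking parent pointers from O: reachable set = {E, I, O}.
That is 3 commits.

3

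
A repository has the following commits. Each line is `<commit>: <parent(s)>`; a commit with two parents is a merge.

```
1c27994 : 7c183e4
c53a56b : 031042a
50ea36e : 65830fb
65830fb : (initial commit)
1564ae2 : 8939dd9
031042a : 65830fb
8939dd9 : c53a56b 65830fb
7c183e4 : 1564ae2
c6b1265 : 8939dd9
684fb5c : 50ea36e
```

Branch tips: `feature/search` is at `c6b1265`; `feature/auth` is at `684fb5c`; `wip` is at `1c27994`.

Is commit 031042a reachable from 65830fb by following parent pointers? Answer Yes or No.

No

Ancestors of 65830fb: {65830fb}.
031042a is not in that set, so it is not an ancestor of 65830fb.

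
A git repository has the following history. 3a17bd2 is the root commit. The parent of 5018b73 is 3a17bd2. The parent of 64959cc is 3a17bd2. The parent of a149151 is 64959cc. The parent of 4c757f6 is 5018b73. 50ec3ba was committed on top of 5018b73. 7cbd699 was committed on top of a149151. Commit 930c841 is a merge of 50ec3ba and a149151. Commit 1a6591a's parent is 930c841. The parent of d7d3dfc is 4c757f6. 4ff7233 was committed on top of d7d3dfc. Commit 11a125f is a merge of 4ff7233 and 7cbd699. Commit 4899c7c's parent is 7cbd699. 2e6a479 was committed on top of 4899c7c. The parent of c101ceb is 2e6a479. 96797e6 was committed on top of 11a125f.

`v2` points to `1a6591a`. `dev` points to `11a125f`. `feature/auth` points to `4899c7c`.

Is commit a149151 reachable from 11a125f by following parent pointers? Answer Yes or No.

Ancestors of 11a125f (commits reachable by following parents): {11a125f, 3a17bd2, 4c757f6, 4ff7233, 5018b73, 64959cc, 7cbd699, a149151, d7d3dfc}.
a149151 is in that set, so it is an ancestor of 11a125f.

Yes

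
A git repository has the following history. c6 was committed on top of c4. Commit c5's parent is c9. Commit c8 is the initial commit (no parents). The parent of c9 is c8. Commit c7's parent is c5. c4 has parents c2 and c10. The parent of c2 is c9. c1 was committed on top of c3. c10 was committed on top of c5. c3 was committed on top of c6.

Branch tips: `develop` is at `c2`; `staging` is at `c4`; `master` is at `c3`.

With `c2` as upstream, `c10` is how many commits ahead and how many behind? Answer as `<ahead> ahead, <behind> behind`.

Reachable from c10: {c10, c5, c8, c9}.
Reachable from c2: {c2, c8, c9}.
Only in c10's history (ahead): {c10, c5} — 2.
Only in c2's history (behind): {c2} — 1.

2 ahead, 1 behind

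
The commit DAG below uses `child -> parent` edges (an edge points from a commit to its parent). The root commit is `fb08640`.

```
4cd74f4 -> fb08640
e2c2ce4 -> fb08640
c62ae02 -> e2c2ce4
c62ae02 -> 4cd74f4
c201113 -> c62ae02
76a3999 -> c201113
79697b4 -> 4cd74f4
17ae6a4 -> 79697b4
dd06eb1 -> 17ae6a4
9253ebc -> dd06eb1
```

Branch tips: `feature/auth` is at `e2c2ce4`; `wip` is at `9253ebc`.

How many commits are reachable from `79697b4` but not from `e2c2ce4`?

2

Reachable from 79697b4: {4cd74f4, 79697b4, fb08640}.
Reachable from e2c2ce4: {e2c2ce4, fb08640}.
In 79697b4's history but not e2c2ce4's: {4cd74f4, 79697b4} — 2 commits.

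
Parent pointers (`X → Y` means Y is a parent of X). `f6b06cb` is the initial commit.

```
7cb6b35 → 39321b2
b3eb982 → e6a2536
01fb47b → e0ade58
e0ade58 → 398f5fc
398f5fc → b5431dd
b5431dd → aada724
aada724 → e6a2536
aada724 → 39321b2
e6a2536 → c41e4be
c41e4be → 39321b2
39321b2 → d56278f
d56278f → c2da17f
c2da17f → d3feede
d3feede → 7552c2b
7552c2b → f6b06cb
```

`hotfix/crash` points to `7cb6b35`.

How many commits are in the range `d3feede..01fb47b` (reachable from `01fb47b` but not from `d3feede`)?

10

Reachable from 01fb47b: {01fb47b, 39321b2, 398f5fc, 7552c2b, aada724, b5431dd, c2da17f, c41e4be, d3feede, d56278f, e0ade58, e6a2536, f6b06cb}.
Reachable from d3feede: {7552c2b, d3feede, f6b06cb}.
In 01fb47b's history but not d3feede's: {01fb47b, 39321b2, 398f5fc, aada724, b5431dd, c2da17f, c41e4be, d56278f, e0ade58, e6a2536} — 10 commits.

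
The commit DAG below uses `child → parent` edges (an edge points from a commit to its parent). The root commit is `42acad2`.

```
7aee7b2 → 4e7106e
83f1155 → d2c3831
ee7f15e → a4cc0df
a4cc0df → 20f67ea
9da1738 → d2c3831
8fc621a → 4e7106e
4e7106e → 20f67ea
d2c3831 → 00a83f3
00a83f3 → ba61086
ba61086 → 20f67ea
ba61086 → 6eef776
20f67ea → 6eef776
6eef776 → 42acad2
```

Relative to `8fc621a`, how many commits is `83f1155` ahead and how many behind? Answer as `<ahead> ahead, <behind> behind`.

4 ahead, 2 behind

Reachable from 83f1155: {00a83f3, 20f67ea, 42acad2, 6eef776, 83f1155, ba61086, d2c3831}.
Reachable from 8fc621a: {20f67ea, 42acad2, 4e7106e, 6eef776, 8fc621a}.
Only in 83f1155's history (ahead): {00a83f3, 83f1155, ba61086, d2c3831} — 4.
Only in 8fc621a's history (behind): {4e7106e, 8fc621a} — 2.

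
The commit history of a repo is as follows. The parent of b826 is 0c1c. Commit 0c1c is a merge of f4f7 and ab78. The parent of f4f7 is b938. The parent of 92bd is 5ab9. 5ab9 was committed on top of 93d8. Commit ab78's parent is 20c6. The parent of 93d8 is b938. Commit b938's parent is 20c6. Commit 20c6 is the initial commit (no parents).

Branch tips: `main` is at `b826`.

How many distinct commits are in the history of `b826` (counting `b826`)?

6

Walking parent pointers from b826: reachable set = {0c1c, 20c6, ab78, b826, b938, f4f7}.
That is 6 commits.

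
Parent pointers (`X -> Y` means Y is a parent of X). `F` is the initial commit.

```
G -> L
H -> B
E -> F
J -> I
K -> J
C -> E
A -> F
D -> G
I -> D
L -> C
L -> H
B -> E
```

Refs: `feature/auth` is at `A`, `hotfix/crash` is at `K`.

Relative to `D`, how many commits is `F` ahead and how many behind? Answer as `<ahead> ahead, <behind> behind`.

Reachable from F: {F}.
Reachable from D: {B, C, D, E, F, G, H, L}.
Only in F's history (ahead): {} — 0.
Only in D's history (behind): {B, C, D, E, G, H, L} — 7.

0 ahead, 7 behind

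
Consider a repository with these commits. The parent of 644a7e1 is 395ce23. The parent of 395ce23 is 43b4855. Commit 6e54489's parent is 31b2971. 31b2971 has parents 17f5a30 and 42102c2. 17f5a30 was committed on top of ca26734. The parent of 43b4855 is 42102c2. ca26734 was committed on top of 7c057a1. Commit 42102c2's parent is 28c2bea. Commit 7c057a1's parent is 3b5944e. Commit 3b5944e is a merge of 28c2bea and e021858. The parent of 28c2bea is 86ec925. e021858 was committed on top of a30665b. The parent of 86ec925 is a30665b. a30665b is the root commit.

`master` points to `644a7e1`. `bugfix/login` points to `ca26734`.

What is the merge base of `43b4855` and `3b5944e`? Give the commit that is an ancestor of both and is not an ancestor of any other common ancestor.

Ancestors of 43b4855: {28c2bea, 42102c2, 43b4855, 86ec925, a30665b}.
Ancestors of 3b5944e: {28c2bea, 3b5944e, 86ec925, a30665b, e021858}.
Common ancestors: {28c2bea, 86ec925, a30665b}.
Among these, 28c2bea is not an ancestor of any other common ancestor — it is the merge base.

28c2bea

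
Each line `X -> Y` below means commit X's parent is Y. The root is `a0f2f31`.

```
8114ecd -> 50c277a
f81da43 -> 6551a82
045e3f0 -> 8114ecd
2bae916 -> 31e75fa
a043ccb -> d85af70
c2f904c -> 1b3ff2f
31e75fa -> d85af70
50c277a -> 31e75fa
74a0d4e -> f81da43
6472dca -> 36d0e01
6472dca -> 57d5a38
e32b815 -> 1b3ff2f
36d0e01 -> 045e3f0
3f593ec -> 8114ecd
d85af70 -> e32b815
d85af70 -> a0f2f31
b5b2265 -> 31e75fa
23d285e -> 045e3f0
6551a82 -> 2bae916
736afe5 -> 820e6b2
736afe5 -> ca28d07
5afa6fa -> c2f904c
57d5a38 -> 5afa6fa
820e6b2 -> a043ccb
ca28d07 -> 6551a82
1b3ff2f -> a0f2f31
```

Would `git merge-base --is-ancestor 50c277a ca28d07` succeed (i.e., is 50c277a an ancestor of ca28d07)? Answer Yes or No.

No

Ancestors of ca28d07: {1b3ff2f, 2bae916, 31e75fa, 6551a82, a0f2f31, ca28d07, d85af70, e32b815}.
50c277a is not in that set, so it is not an ancestor of ca28d07.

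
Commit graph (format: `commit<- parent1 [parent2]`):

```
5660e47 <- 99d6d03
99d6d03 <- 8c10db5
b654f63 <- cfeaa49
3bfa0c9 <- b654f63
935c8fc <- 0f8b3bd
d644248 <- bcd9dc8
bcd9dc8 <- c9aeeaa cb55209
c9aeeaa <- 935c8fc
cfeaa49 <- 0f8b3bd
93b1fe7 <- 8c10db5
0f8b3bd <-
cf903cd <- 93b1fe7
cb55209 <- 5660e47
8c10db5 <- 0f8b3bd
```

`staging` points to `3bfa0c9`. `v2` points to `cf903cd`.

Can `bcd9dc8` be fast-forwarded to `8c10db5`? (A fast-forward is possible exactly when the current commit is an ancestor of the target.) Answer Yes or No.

No

A fast-forward from bcd9dc8 to 8c10db5 is possible iff bcd9dc8 is an ancestor of 8c10db5.
Ancestors of 8c10db5: {0f8b3bd, 8c10db5}.
bcd9dc8 is not among them, so fast-forward is not possible.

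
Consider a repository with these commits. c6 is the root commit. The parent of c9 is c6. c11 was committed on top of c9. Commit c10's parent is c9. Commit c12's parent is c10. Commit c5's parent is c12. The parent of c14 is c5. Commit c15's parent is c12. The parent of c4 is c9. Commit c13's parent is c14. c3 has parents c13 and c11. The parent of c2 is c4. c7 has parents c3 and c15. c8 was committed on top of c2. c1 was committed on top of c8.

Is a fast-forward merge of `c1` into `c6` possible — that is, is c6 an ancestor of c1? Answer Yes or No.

A fast-forward from c6 to c1 is possible iff c6 is an ancestor of c1.
Ancestors of c1: {c1, c2, c4, c6, c8, c9}.
c6 is among them, so fast-forward is possible.

Yes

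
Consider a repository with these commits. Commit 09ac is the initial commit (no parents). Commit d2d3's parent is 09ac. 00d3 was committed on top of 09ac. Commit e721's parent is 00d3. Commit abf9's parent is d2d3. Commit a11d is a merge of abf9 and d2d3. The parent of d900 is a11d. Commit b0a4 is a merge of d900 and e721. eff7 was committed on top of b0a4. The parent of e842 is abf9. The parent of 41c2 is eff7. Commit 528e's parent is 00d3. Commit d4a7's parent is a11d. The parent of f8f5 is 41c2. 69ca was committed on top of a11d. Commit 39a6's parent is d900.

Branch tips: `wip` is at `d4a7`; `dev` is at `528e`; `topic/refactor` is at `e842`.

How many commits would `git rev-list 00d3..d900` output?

4

Reachable from d900: {09ac, a11d, abf9, d2d3, d900}.
Reachable from 00d3: {00d3, 09ac}.
In d900's history but not 00d3's: {a11d, abf9, d2d3, d900} — 4 commits.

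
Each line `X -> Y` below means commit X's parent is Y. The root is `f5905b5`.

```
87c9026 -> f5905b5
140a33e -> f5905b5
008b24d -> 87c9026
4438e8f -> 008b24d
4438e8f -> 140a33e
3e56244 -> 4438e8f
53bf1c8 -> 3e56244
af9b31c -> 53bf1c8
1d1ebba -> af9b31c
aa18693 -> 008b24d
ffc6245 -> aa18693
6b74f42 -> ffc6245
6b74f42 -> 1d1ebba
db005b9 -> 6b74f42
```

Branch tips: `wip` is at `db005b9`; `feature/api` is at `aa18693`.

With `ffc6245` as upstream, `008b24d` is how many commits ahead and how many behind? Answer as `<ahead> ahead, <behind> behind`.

0 ahead, 2 behind

Reachable from 008b24d: {008b24d, 87c9026, f5905b5}.
Reachable from ffc6245: {008b24d, 87c9026, aa18693, f5905b5, ffc6245}.
Only in 008b24d's history (ahead): {} — 0.
Only in ffc6245's history (behind): {aa18693, ffc6245} — 2.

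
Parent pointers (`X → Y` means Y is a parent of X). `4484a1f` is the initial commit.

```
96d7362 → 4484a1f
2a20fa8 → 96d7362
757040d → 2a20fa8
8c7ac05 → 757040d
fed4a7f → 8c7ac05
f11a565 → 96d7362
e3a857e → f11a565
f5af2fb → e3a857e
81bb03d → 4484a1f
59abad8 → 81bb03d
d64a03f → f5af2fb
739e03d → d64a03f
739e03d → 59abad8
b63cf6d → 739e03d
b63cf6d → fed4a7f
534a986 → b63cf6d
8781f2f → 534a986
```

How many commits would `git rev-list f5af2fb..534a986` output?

Reachable from 534a986: {2a20fa8, 4484a1f, 534a986, 59abad8, 739e03d, 757040d, 81bb03d, 8c7ac05, 96d7362, b63cf6d, d64a03f, e3a857e, f11a565, f5af2fb, fed4a7f}.
Reachable from f5af2fb: {4484a1f, 96d7362, e3a857e, f11a565, f5af2fb}.
In 534a986's history but not f5af2fb's: {2a20fa8, 534a986, 59abad8, 739e03d, 757040d, 81bb03d, 8c7ac05, b63cf6d, d64a03f, fed4a7f} — 10 commits.

10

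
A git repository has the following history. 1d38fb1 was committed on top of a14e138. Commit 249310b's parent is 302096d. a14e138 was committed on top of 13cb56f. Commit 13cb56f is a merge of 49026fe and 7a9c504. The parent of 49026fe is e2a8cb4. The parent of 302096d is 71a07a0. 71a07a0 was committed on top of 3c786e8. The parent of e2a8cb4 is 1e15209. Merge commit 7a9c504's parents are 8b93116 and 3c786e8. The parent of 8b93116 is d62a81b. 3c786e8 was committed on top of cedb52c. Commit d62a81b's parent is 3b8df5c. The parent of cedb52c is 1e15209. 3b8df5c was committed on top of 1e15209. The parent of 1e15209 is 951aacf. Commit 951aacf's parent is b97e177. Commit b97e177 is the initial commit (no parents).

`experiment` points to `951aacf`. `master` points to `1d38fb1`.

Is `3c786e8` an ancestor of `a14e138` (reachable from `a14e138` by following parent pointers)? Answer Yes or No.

Yes

Ancestors of a14e138 (commits reachable by following parents): {13cb56f, 1e15209, 3b8df5c, 3c786e8, 49026fe, 7a9c504, 8b93116, 951aacf, a14e138, b97e177, cedb52c, d62a81b, e2a8cb4}.
3c786e8 is in that set, so it is an ancestor of a14e138.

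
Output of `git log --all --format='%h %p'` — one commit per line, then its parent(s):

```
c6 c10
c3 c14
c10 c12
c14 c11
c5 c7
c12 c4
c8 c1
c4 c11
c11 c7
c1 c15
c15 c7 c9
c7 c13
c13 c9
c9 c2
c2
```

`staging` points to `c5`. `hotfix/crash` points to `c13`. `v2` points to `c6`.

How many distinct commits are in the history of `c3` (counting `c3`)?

7

Walking parent pointers from c3: reachable set = {c11, c13, c14, c2, c3, c7, c9}.
That is 7 commits.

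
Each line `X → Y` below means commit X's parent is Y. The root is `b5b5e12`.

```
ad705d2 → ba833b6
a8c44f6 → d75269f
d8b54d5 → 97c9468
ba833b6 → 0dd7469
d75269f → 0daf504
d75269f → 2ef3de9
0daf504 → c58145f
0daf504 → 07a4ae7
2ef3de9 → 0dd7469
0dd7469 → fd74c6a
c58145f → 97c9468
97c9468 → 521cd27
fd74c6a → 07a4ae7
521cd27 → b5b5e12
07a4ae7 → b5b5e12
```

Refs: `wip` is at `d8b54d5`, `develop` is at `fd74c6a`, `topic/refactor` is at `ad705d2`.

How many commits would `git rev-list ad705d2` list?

Walking parent pointers from ad705d2: reachable set = {07a4ae7, 0dd7469, ad705d2, b5b5e12, ba833b6, fd74c6a}.
That is 6 commits.

6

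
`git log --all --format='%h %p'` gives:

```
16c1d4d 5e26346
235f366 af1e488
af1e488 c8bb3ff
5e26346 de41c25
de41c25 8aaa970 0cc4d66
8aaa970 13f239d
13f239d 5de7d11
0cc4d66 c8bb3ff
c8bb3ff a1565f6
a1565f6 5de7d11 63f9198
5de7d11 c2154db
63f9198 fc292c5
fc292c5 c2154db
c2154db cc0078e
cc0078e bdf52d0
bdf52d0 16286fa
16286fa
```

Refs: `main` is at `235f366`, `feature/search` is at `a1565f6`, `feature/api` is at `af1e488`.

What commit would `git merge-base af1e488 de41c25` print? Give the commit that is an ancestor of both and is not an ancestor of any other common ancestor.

Ancestors of af1e488: {16286fa, 5de7d11, 63f9198, a1565f6, af1e488, bdf52d0, c2154db, c8bb3ff, cc0078e, fc292c5}.
Ancestors of de41c25: {0cc4d66, 13f239d, 16286fa, 5de7d11, 63f9198, 8aaa970, a1565f6, bdf52d0, c2154db, c8bb3ff, cc0078e, de41c25, fc292c5}.
Common ancestors: {16286fa, 5de7d11, 63f9198, a1565f6, bdf52d0, c2154db, c8bb3ff, cc0078e, fc292c5}.
Among these, c8bb3ff is not an ancestor of any other common ancestor — it is the merge base.

c8bb3ff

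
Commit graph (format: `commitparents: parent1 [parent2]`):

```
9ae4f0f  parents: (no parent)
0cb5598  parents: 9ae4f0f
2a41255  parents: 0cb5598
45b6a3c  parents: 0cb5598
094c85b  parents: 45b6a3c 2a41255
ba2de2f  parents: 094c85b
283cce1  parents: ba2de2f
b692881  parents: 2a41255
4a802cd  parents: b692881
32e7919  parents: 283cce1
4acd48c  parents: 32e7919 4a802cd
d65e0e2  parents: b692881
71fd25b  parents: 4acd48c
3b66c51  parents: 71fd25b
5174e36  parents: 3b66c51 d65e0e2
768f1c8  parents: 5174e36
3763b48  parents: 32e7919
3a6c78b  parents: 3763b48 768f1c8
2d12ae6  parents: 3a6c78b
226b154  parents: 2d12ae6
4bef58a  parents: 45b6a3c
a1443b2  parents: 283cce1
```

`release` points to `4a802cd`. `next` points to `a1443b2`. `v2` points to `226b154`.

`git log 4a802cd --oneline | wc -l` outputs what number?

Walking parent pointers from 4a802cd: reachable set = {0cb5598, 2a41255, 4a802cd, 9ae4f0f, b692881}.
That is 5 commits.

5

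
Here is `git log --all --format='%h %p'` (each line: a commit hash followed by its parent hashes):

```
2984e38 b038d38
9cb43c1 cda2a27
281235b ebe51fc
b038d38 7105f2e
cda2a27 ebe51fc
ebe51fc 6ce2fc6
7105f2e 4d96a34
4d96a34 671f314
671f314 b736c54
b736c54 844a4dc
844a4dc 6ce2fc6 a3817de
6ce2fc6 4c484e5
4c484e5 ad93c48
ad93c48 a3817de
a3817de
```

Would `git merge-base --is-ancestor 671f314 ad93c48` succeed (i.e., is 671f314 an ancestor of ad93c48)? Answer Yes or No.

Ancestors of ad93c48: {a3817de, ad93c48}.
671f314 is not in that set, so it is not an ancestor of ad93c48.

No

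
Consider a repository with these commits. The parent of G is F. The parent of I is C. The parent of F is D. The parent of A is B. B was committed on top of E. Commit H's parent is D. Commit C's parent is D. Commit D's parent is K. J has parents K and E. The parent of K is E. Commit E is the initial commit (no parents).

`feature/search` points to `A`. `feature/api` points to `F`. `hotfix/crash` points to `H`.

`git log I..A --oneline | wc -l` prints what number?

2

Reachable from A: {A, B, E}.
Reachable from I: {C, D, E, I, K}.
In A's history but not I's: {A, B} — 2 commits.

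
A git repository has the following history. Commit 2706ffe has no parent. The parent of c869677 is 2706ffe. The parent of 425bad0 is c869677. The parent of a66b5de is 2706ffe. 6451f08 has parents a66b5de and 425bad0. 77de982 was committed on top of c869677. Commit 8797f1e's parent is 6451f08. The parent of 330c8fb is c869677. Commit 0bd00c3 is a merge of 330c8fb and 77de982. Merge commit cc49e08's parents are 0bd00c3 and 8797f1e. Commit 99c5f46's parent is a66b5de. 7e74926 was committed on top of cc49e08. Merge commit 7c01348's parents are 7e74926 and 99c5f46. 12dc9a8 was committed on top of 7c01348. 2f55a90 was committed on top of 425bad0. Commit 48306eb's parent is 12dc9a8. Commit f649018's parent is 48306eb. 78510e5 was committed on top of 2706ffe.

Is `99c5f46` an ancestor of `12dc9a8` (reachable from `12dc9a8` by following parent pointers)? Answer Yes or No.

Ancestors of 12dc9a8 (commits reachable by following parents): {0bd00c3, 12dc9a8, 2706ffe, 330c8fb, 425bad0, 6451f08, 77de982, 7c01348, 7e74926, 8797f1e, 99c5f46, a66b5de, c869677, cc49e08}.
99c5f46 is in that set, so it is an ancestor of 12dc9a8.

Yes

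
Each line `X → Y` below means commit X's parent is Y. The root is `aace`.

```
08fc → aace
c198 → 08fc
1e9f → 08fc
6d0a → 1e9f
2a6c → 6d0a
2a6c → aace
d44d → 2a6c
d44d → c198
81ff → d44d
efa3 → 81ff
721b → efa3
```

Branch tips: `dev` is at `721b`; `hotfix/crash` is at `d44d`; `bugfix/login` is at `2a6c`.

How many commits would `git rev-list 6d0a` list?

4

Walking parent pointers from 6d0a: reachable set = {08fc, 1e9f, 6d0a, aace}.
That is 4 commits.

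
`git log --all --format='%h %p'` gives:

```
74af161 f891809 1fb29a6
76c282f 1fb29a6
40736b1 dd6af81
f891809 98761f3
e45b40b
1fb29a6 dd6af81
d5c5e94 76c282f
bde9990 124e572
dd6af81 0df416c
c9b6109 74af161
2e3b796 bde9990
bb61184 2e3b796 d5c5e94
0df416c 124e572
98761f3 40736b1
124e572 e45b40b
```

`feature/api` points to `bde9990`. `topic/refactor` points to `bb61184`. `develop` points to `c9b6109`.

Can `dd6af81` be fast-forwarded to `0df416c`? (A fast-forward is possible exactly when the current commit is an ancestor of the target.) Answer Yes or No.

No

A fast-forward from dd6af81 to 0df416c is possible iff dd6af81 is an ancestor of 0df416c.
Ancestors of 0df416c: {0df416c, 124e572, e45b40b}.
dd6af81 is not among them, so fast-forward is not possible.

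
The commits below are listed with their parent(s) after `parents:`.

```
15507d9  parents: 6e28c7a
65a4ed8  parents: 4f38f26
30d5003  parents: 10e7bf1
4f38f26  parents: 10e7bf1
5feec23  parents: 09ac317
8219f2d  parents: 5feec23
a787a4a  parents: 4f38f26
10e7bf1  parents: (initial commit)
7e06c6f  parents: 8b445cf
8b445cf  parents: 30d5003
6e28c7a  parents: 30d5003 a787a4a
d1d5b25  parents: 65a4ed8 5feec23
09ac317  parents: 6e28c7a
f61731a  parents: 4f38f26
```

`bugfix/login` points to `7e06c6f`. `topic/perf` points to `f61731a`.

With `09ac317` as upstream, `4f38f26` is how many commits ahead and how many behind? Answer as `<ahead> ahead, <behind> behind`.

0 ahead, 4 behind

Reachable from 4f38f26: {10e7bf1, 4f38f26}.
Reachable from 09ac317: {09ac317, 10e7bf1, 30d5003, 4f38f26, 6e28c7a, a787a4a}.
Only in 4f38f26's history (ahead): {} — 0.
Only in 09ac317's history (behind): {09ac317, 30d5003, 6e28c7a, a787a4a} — 4.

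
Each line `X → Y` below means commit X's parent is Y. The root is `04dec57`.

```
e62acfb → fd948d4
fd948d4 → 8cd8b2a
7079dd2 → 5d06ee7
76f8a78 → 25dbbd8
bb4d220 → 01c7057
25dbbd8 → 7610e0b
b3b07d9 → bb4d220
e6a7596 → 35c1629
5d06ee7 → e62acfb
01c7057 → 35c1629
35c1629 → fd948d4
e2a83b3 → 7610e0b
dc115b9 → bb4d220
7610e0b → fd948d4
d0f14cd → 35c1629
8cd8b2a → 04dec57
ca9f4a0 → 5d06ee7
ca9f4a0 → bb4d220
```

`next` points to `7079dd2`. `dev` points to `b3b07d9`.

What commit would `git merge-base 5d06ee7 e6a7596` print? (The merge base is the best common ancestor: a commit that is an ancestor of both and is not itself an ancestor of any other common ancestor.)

fd948d4

Ancestors of 5d06ee7: {04dec57, 5d06ee7, 8cd8b2a, e62acfb, fd948d4}.
Ancestors of e6a7596: {04dec57, 35c1629, 8cd8b2a, e6a7596, fd948d4}.
Common ancestors: {04dec57, 8cd8b2a, fd948d4}.
Among these, fd948d4 is not an ancestor of any other common ancestor — it is the merge base.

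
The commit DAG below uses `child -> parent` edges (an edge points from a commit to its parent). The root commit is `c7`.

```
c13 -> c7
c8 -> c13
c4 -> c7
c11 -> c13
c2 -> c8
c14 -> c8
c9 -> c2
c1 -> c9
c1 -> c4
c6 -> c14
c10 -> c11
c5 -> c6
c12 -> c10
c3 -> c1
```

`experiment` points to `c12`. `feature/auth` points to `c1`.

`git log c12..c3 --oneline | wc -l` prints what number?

Reachable from c3: {c1, c13, c2, c3, c4, c7, c8, c9}.
Reachable from c12: {c10, c11, c12, c13, c7}.
In c3's history but not c12's: {c1, c2, c3, c4, c8, c9} — 6 commits.

6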